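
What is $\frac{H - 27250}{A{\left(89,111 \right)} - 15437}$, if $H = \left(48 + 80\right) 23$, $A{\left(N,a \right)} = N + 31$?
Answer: $\frac{24306}{15317} \approx 1.5869$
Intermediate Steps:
$A{\left(N,a \right)} = 31 + N$
$H = 2944$ ($H = 128 \cdot 23 = 2944$)
$\frac{H - 27250}{A{\left(89,111 \right)} - 15437} = \frac{2944 - 27250}{\left(31 + 89\right) - 15437} = - \frac{24306}{120 - 15437} = - \frac{24306}{-15317} = \left(-24306\right) \left(- \frac{1}{15317}\right) = \frac{24306}{15317}$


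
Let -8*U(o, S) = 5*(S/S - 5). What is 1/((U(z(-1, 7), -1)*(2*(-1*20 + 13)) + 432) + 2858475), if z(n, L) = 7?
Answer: 1/2858872 ≈ 3.4979e-7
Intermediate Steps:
U(o, S) = 5/2 (U(o, S) = -5*(S/S - 5)/8 = -5*(1 - 5)/8 = -5*(-4)/8 = -⅛*(-20) = 5/2)
1/((U(z(-1, 7), -1)*(2*(-1*20 + 13)) + 432) + 2858475) = 1/((5*(2*(-1*20 + 13))/2 + 432) + 2858475) = 1/((5*(2*(-20 + 13))/2 + 432) + 2858475) = 1/((5*(2*(-7))/2 + 432) + 2858475) = 1/(((5/2)*(-14) + 432) + 2858475) = 1/((-35 + 432) + 2858475) = 1/(397 + 2858475) = 1/2858872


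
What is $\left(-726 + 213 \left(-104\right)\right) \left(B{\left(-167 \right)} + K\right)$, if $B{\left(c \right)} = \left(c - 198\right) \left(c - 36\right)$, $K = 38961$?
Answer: $-2586495168$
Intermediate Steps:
$B{\left(c \right)} = \left(-198 + c\right) \left(-36 + c\right)$
$\left(-726 + 213 \left(-104\right)\right) \left(B{\left(-167 \right)} + K\right) = \left(-726 + 213 \left(-104\right)\right) \left(\left(7128 + \left(-167\right)^{2} - -39078\right) + 38961\right) = \left(-726 - 22152\right) \left(\left(7128 + 27889 + 39078\right) + 38961\right) = - 22878 \left(74095 + 38961\right) = \left(-22878\right) 113056 = -2586495168$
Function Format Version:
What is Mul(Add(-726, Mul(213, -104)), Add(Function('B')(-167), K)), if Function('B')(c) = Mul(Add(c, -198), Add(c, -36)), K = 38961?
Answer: -2586495168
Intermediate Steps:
Function('B')(c) = Mul(Add(-198, c), Add(-36, c))
Mul(Add(-726, Mul(213, -104)), Add(Function('B')(-167), K)) = Mul(Add(-726, Mul(213, -104)), Add(Add(7128, Pow(-167, 2), Mul(-234, -167)), 38961)) = Mul(Add(-726, -22152), Add(Add(7128, 27889, 39078), 38961)) = Mul(-22878, Add(74095, 38961)) = Mul(-22878, 113056) = -2586495168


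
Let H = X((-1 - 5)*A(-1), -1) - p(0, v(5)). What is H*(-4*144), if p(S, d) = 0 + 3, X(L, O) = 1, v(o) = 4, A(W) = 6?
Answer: 1152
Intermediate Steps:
p(S, d) = 3
H = -2 (H = 1 - 1*3 = 1 - 3 = -2)
H*(-4*144) = -(-8)*144 = -2*(-576) = 1152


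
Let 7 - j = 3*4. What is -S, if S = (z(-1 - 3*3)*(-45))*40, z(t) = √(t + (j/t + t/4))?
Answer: 3600*I*√3 ≈ 6235.4*I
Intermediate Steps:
j = -5 (j = 7 - 3*4 = 7 - 1*12 = 7 - 12 = -5)
z(t) = √(-5/t + 5*t/4) (z(t) = √(t + (-5/t + t/4)) = √(-5/t + 5*t/4))
S = -3600*I*√3 (S = ((√(-20/(-1 - 3*3) + 5*(-1 - 3*3))/2)*(-45))*40 = ((√(-20/(-1 - 9) + 5*(-1 - 9))/2)*(-45))*40 = ((√(-20/(-10) + 5*(-10))/2)*(-45))*40 = ((√(-20*(-⅒) - 50)/2)*(-45))*40 = ((√(2 - 50)/2)*(-45))*40 = ((√(-48)/2)*(-45))*40 = (((4*I*√3)/2)*(-45))*40 = ((2*I*√3)*(-45))*40 = -90*I*√3*40 = -3600*I*√3 ≈ -6235.4*I)
-S = -(-3600)*I*√3 = 3600*I*√3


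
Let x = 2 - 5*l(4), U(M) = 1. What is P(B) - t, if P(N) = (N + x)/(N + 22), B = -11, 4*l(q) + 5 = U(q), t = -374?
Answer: 4110/11 ≈ 373.64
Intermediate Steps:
l(q) = -1 (l(q) = -5/4 + (1/4)*1 = -5/4 + 1/4 = -1)
x = 7 (x = 2 - 5*(-1) = 2 + 5 = 7)
P(N) = (7 + N)/(22 + N) (P(N) = (N + 7)/(N + 22) = (7 + N)/(22 + N))
P(B) - t = (7 - 11)/(22 - 11) - 1*(-374) = -4/11 + 374 = 4110/11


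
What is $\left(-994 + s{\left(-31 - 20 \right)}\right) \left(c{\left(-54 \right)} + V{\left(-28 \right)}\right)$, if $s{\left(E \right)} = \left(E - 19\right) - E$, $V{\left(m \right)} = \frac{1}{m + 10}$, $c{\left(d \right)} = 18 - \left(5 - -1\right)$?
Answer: $- \frac{217795}{18} \approx -12100.0$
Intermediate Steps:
$c{\left(d \right)} = 12$ ($c{\left(d \right)} = 18 - \left(5 + 1\right) = 18 - 6 = 12$)
$V{\left(m \right)} = \frac{1}{10 + m}$
$s{\left(E \right)} = -19$ ($s{\left(E \right)} = \left(-19 + E\right) - E = -19$)
$\left(-994 + s{\left(-31 - 20 \right)}\right) \left(c{\left(-54 \right)} + V{\left(-28 \right)}\right) = \left(-994 - 19\right) \left(12 + \frac{1}{10 - 28}\right) = - 1013 \left(12 + \frac{1}{-18}\right) = - 1013 \left(12 - \frac{1}{18}\right) = \left(-1013\right) \frac{215}{18} = - \frac{217795}{18}$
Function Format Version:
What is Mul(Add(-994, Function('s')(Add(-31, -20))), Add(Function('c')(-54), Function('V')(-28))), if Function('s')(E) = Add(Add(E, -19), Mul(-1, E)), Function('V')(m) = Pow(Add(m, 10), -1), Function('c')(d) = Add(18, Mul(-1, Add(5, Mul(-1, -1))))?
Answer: Rational(-217795, 18) ≈ -12100.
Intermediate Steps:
Function('c')(d) = 12 (Function('c')(d) = Add(18, Mul(-1, Add(5, 1))) = Add(18, Mul(-1, 6)) = Add(18, -6) = 12)
Function('V')(m) = Pow(Add(10, m), -1)
Function('s')(E) = -19 (Function('s')(E) = Add(Add(-19, E), Mul(-1, E)) = -19)
Mul(Add(-994, Function('s')(Add(-31, -20))), Add(Function('c')(-54), Function('V')(-28))) = Mul(Add(-994, -19), Add(12, Pow(Add(10, -28), -1))) = Mul(-1013, Add(12, Pow(-18, -1))) = Mul(-1013, Add(12, Rational(-1, 18))) = Mul(-1013, Rational(215, 18)) = Rational(-217795, 18)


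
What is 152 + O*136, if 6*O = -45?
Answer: -868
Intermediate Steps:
O = -15/2 (O = (⅙)*(-45) = -15/2 ≈ -7.5000)
152 + O*136 = 152 - 15/2*136 = 152 - 1020 = -868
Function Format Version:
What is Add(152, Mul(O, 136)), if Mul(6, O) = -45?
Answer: -868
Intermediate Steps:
O = Rational(-15, 2) (O = Mul(Rational(1, 6), -45) = Rational(-15, 2) ≈ -7.5000)
Add(152, Mul(O, 136)) = Add(152, Mul(Rational(-15, 2), 136)) = Add(152, -1020) = -868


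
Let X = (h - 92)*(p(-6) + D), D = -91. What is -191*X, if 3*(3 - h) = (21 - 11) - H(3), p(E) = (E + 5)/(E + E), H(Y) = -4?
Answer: -58555061/36 ≈ -1.6265e+6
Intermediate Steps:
p(E) = (5 + E)/(2*E) (p(E) = (5 + E)/((2*E)) = (5 + E)*(1/(2*E)) = (5 + E)/(2*E))
h = -5/3 (h = 3 - ((21 - 11) - 1*(-4))/3 = 3 - (10 + 4)/3 = 3 - ⅓*14 = 3 - 14/3 = -5/3 ≈ -1.6667)
X = 306571/36 (X = (-5/3 - 92)*((½)*(5 - 6)/(-6) - 91) = -281*((½)*(-⅙)*(-1) - 91)/3 = -281*(1/12 - 91)/3 = -281/3*(-1091/12) = 306571/36 ≈ 8515.9)
-191*X = -191*306571/36 = -58555061/36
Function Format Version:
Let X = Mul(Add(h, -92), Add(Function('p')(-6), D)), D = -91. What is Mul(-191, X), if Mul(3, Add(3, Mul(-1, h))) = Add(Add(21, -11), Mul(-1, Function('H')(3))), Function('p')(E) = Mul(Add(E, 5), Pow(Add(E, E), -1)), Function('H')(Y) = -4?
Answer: Rational(-58555061, 36) ≈ -1.6265e+6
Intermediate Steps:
Function('p')(E) = Mul(Rational(1, 2), Pow(E, -1), Add(5, E)) (Function('p')(E) = Mul(Add(5, E), Pow(Mul(2, E), -1)) = Mul(Add(5, E), Mul(Rational(1, 2), Pow(E, -1))) = Mul(Rational(1, 2), Pow(E, -1), Add(5, E)))
h = Rational(-5, 3) (h = Add(3, Mul(Rational(-1, 3), Add(Add(21, -11), Mul(-1, -4)))) = Add(3, Mul(Rational(-1, 3), Add(10, 4))) = Add(3, Mul(Rational(-1, 3), 14)) = Add(3, Rational(-14, 3)) = Rational(-5, 3) ≈ -1.6667)
X = Rational(306571, 36) (X = Mul(Add(Rational(-5, 3), -92), Add(Mul(Rational(1, 2), Pow(-6, -1), Add(5, -6)), -91)) = Mul(Rational(-281, 3), Add(Mul(Rational(1, 2), Rational(-1, 6), -1), -91)) = Mul(Rational(-281, 3), Add(Rational(1, 12), -91)) = Mul(Rational(-281, 3), Rational(-1091, 12)) = Rational(306571, 36) ≈ 8515.9)
Mul(-191, X) = Mul(-191, Rational(306571, 36)) = Rational(-58555061, 36)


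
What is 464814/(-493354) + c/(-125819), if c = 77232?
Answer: -48292574397/31036653463 ≈ -1.5560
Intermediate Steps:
464814/(-493354) + c/(-125819) = 464814/(-493354) + 77232/(-125819) = 464814*(-1/493354) + 77232*(-1/125819) = -232407/246677 - 77232/125819 = -48292574397/31036653463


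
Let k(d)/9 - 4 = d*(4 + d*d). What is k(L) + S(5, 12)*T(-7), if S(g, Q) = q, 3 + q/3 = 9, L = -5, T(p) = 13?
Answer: -1035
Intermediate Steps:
k(d) = 36 + 9*d*(4 + d**2) (k(d) = 36 + 9*(d*(4 + d*d)) = 36 + 9*(d*(4 + d**2)) = 36 + 9*d*(4 + d**2))
q = 18 (q = -9 + 3*9 = -9 + 27 = 18)
S(g, Q) = 18
k(L) + S(5, 12)*T(-7) = (36 + 9*(-5)**3 + 36*(-5)) + 18*13 = (36 + 9*(-125) - 180) + 234 = (36 - 1125 - 180) + 234 = -1269 + 234 = -1035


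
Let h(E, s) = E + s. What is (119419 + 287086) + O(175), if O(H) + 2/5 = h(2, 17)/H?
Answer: 71138324/175 ≈ 4.0650e+5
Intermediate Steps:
O(H) = -⅖ + 19/H (O(H) = -⅖ + (2 + 17)/H = -⅖ + 19/H)
(119419 + 287086) + O(175) = (119419 + 287086) + (-⅖ + 19/175) = 406505 + (-⅖ + 19*(1/175)) = 406505 + (-⅖ + 19/175) = 406505 - 51/175 = 71138324/175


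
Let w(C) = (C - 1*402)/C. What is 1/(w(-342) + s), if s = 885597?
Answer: 57/50479153 ≈ 1.1292e-6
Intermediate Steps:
w(C) = (-402 + C)/C (w(C) = (C - 402)/C = (-402 + C)/C)
1/(w(-342) + s) = 1/((-402 - 342)/(-342) + 885597) = 1/(-1/342*(-744) + 885597) = 1/(124/57 + 885597) = 1/(50479153/57) = 57/50479153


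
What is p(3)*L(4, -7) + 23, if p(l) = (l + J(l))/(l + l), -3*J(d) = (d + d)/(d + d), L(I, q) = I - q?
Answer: 251/9 ≈ 27.889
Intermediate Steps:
J(d) = -⅓ (J(d) = -(d + d)/(3*(d + d)) = -2*d/(3*(2*d)) = -2*d*1/(2*d)/3 = -⅓*1 = -⅓)
p(l) = (-⅓ + l)/(2*l) (p(l) = (l - ⅓)/(l + l) = (-⅓ + l)/((2*l)) = (-⅓ + l)*(1/(2*l)) = (-⅓ + l)/(2*l))
p(3)*L(4, -7) + 23 = ((⅙)*(-1 + 3*3)/3)*(4 - 1*(-7)) + 23 = ((⅙)*(⅓)*(-1 + 9))*(4 + 7) + 23 = ((⅙)*(⅓)*8)*11 + 23 = (4/9)*11 + 23 = 44/9 + 23 = 251/9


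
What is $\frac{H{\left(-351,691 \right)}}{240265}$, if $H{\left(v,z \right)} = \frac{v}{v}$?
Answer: $\frac{1}{240265} \approx 4.1621 \cdot 10^{-6}$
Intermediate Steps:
$H{\left(v,z \right)} = 1$
$\frac{H{\left(-351,691 \right)}}{240265} = 1 \cdot \frac{1}{240265} = \frac{1}{240265}$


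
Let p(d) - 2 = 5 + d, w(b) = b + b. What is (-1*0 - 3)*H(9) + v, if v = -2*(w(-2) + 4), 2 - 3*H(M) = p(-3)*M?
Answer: 34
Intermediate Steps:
w(b) = 2*b
p(d) = 7 + d (p(d) = 2 + (5 + d) = 7 + d)
H(M) = ⅔ - 4*M/3 (H(M) = ⅔ - (7 - 3)*M/3 = ⅔ - 4*M/3)
v = 0 (v = -2*(2*(-2) + 4) = -2*(-4 + 4) = -2*0 = 0)
(-1*0 - 3)*H(9) + v = (-1*0 - 3)*(⅔ - 4/3*9) + 0 = (0 - 3)*(⅔ - 12) + 0 = -3*(-34/3) + 0 = 34 + 0 = 34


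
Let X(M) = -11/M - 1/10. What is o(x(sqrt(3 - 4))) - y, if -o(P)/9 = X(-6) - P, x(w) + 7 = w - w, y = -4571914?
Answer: 22859177/5 ≈ 4.5718e+6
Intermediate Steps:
X(M) = -1/10 - 11/M (X(M) = -11/M - 1*1/10 = -11/M - 1/10 = -1/10 - 11/M)
x(w) = -7 (x(w) = -7 + (w - w) = -7 + 0 = -7)
o(P) = -78/5 + 9*P (o(P) = -9*((1/10)*(-110 - 1*(-6))/(-6) - P) = -9*((1/10)*(-1/6)*(-110 + 6) - P) = -9*((1/10)*(-1/6)*(-104) - P) = -9*(26/15 - P) = -78/5 + 9*P)
o(x(sqrt(3 - 4))) - y = (-78/5 + 9*(-7)) - 1*(-4571914) = (-78/5 - 63) + 4571914 = -393/5 + 4571914 = 22859177/5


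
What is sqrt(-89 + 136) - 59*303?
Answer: -17877 + sqrt(47) ≈ -17870.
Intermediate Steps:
sqrt(-89 + 136) - 59*303 = sqrt(47) - 17877 = -17877 + sqrt(47)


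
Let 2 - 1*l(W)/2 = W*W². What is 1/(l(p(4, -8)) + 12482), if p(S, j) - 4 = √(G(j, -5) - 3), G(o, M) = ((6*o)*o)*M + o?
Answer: -I/(-58702*I + 3766*√1931) ≈ 1.9039e-6 - 5.3673e-6*I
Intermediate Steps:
G(o, M) = o + 6*M*o² (G(o, M) = (6*o²)*M + o = 6*M*o² + o = o + 6*M*o²)
p(S, j) = 4 + √(-3 + j*(1 - 30*j)) (p(S, j) = 4 + √(j*(1 + 6*(-5)*j) - 3) = 4 + √(j*(1 - 30*j) - 3) = 4 + √(-3 + j*(1 - 30*j)))
l(W) = 4 - 2*W³ (l(W) = 4 - 2*W*W² = 4 - 2*W³)
1/(l(p(4, -8)) + 12482) = 1/((4 - 2*(4 + √(-3 - 8 - 30*(-8)²))³) + 12482) = 1/((4 - 2*(4 + √(-3 - 8 - 30*64))³) + 12482) = 1/((4 - 2*(4 + √(-3 - 8 - 1920))³) + 12482) = 1/((4 - 2*(4 + √(-1931))³) + 12482) = 1/((4 - 2*(4 + I*√1931)³) + 12482) = 1/(12486 - 2*(4 + I*√1931)³)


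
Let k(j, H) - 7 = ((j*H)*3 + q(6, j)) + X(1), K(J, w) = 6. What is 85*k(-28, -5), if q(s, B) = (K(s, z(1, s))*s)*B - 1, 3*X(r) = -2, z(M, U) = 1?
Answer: -148580/3 ≈ -49527.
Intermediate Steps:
X(r) = -⅔ (X(r) = (⅓)*(-2) = -⅔)
q(s, B) = -1 + 6*B*s (q(s, B) = (6*s)*B - 1 = 6*B*s - 1 = -1 + 6*B*s)
k(j, H) = 16/3 + 36*j + 3*H*j (k(j, H) = 7 + (((j*H)*3 + (-1 + 6*j*6)) - ⅔) = 7 + (((H*j)*3 + (-1 + 36*j)) - ⅔) = 7 + ((3*H*j + (-1 + 36*j)) - ⅔) = 7 + ((-1 + 36*j + 3*H*j) - ⅔) = 7 + (-5/3 + 36*j + 3*H*j) = 16/3 + 36*j + 3*H*j)
85*k(-28, -5) = 85*(16/3 + 36*(-28) + 3*(-5)*(-28)) = 85*(16/3 - 1008 + 420) = 85*(-1748/3) = -148580/3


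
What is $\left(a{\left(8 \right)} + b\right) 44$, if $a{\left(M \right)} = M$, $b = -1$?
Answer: $308$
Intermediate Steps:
$\left(a{\left(8 \right)} + b\right) 44 = \left(8 - 1\right) 44 = 7 \cdot 44 = 308$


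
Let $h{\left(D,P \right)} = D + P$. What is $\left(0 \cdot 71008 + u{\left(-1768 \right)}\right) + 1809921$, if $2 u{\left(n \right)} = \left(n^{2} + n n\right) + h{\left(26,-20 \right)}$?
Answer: $4935748$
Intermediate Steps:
$u{\left(n \right)} = 3 + n^{2}$ ($u{\left(n \right)} = \frac{\left(n^{2} + n n\right) + \left(26 - 20\right)}{2} = \frac{\left(n^{2} + n^{2}\right) + 6}{2} = \frac{2 n^{2} + 6}{2} = \frac{6 + 2 n^{2}}{2} = 3 + n^{2}$)
$\left(0 \cdot 71008 + u{\left(-1768 \right)}\right) + 1809921 = \left(0 \cdot 71008 + \left(3 + \left(-1768\right)^{2}\right)\right) + 1809921 = \left(0 + \left(3 + 3125824\right)\right) + 1809921 = \left(0 + 3125827\right) + 1809921 = 3125827 + 1809921 = 4935748$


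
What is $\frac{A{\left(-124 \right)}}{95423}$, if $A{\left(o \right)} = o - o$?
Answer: $0$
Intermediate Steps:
$A{\left(o \right)} = 0$
$\frac{A{\left(-124 \right)}}{95423} = \frac{0}{95423} = 0 \cdot \frac{1}{95423} = 0$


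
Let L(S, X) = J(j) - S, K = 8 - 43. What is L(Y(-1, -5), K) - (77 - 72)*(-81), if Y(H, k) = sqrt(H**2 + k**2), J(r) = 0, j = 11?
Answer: 405 - sqrt(26) ≈ 399.90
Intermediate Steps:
K = -35
L(S, X) = -S (L(S, X) = 0 - S = -S)
L(Y(-1, -5), K) - (77 - 72)*(-81) = -sqrt((-1)**2 + (-5)**2) - (77 - 72)*(-81) = -sqrt(1 + 25) - 5*(-81) = -sqrt(26) - 1*(-405) = -sqrt(26) + 405 = 405 - sqrt(26)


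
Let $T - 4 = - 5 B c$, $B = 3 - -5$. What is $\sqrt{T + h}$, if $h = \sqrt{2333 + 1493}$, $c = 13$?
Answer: $\sqrt{-516 + \sqrt{3826}} \approx 21.311 i$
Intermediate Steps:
$B = 8$ ($B = 3 + 5 = 8$)
$T = -516$ ($T = 4 + \left(-5\right) 8 \cdot 13 = 4 - 520 = -516$)
$h = \sqrt{3826} \approx 61.855$
$\sqrt{T + h} = \sqrt{-516 + \sqrt{3826}}$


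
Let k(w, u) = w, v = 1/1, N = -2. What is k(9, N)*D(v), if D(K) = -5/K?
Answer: -45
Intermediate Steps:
v = 1
k(9, N)*D(v) = 9*(-5/1) = 9*(-5*1) = 9*(-5) = -45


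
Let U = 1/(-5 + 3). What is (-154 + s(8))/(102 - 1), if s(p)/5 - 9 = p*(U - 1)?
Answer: -169/101 ≈ -1.6733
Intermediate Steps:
U = -1/2 (U = 1/(-2) = -1/2 ≈ -0.50000)
s(p) = 45 - 15*p/2 (s(p) = 45 + 5*(p*(-1/2 - 1)) = 45 + 5*(p*(-3/2)) = 45 + 5*(-3*p/2) = 45 - 15*p/2)
(-154 + s(8))/(102 - 1) = (-154 + (45 - 15/2*8))/(102 - 1) = (-154 + (45 - 60))/101 = (-154 - 15)*(1/101) = -169*1/101 = -169/101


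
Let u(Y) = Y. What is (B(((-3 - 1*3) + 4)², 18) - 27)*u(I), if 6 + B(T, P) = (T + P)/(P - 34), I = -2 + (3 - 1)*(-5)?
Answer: 825/2 ≈ 412.50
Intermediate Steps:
I = -12 (I = -2 + 2*(-5) = -2 - 10 = -12)
B(T, P) = -6 + (P + T)/(-34 + P) (B(T, P) = -6 + (T + P)/(P - 34) = -6 + (P + T)/(-34 + P))
(B(((-3 - 1*3) + 4)², 18) - 27)*u(I) = ((204 + ((-3 - 1*3) + 4)² - 5*18)/(-34 + 18) - 27)*(-12) = ((204 + ((-3 - 3) + 4)² - 90)/(-16) - 27)*(-12) = (-(204 + (-6 + 4)² - 90)/16 - 27)*(-12) = (-(204 + (-2)² - 90)/16 - 27)*(-12) = (-(204 + 4 - 90)/16 - 27)*(-12) = (-1/16*118 - 27)*(-12) = (-59/8 - 27)*(-12) = -275/8*(-12) = 825/2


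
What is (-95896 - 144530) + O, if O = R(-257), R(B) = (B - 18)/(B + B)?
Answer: -123578689/514 ≈ -2.4043e+5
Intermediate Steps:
R(B) = (-18 + B)/(2*B) (R(B) = (-18 + B)/((2*B)) = (-18 + B)*(1/(2*B)) = (-18 + B)/(2*B))
O = 275/514 (O = (½)*(-18 - 257)/(-257) = (½)*(-1/257)*(-275) = 275/514 ≈ 0.53502)
(-95896 - 144530) + O = (-95896 - 144530) + 275/514 = -240426 + 275/514 = -123578689/514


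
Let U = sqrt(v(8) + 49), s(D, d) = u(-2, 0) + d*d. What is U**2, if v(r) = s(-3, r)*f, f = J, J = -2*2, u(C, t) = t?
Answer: -207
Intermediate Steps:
s(D, d) = d**2 (s(D, d) = 0 + d*d = 0 + d**2 = d**2)
J = -4
f = -4
v(r) = -4*r**2 (v(r) = r**2*(-4) = -4*r**2)
U = 3*I*sqrt(23) (U = sqrt(-4*8**2 + 49) = sqrt(-4*64 + 49) = sqrt(-256 + 49) = sqrt(-207) = 3*I*sqrt(23) ≈ 14.387*I)
U**2 = (3*I*sqrt(23))**2 = -207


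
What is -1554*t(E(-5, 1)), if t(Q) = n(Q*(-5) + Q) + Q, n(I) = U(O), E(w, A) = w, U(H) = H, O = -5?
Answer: 15540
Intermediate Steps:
n(I) = -5
t(Q) = -5 + Q
-1554*t(E(-5, 1)) = -1554*(-5 - 5) = -1554*(-10) = 15540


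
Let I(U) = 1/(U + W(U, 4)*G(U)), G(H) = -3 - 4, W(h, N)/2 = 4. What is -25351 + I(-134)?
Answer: -4816691/190 ≈ -25351.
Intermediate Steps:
W(h, N) = 8 (W(h, N) = 2*4 = 8)
G(H) = -7
I(U) = 1/(-56 + U) (I(U) = 1/(U + 8*(-7)) = 1/(U - 56) = 1/(-56 + U))
-25351 + I(-134) = -25351 + 1/(-56 - 134) = -25351 + 1/(-190) = -25351 - 1/190 = -4816691/190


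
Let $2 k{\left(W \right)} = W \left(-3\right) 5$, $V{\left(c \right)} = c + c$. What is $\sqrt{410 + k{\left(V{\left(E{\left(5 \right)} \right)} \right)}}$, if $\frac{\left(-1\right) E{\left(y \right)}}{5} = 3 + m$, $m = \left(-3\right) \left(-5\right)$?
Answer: $4 \sqrt{110} \approx 41.952$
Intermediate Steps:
$m = 15$
$E{\left(y \right)} = -90$ ($E{\left(y \right)} = - 5 \left(3 + 15\right) = \left(-5\right) 18 = -90$)
$V{\left(c \right)} = 2 c$
$k{\left(W \right)} = - \frac{15 W}{2}$ ($k{\left(W \right)} = \frac{W \left(-3\right) 5}{2} = \frac{- 3 W 5}{2} = \frac{\left(-15\right) W}{2} = - \frac{15 W}{2}$)
$\sqrt{410 + k{\left(V{\left(E{\left(5 \right)} \right)} \right)}} = \sqrt{410 - \frac{15 \cdot 2 \left(-90\right)}{2}} = \sqrt{410 - -1350} = \sqrt{410 + 1350} = \sqrt{1760} = 4 \sqrt{110}$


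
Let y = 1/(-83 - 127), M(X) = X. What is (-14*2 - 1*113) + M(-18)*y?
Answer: -4932/35 ≈ -140.91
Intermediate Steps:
y = -1/210 (y = 1/(-210) = -1/210 ≈ -0.0047619)
(-14*2 - 1*113) + M(-18)*y = (-14*2 - 1*113) - 18*(-1/210) = (-28 - 113) + 3/35 = -141 + 3/35 = -4932/35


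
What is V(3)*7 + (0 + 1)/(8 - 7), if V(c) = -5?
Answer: -34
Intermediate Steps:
V(3)*7 + (0 + 1)/(8 - 7) = -5*7 + (0 + 1)/(8 - 7) = -35 + 1/1 = -35 + 1*1 = -35 + 1 = -34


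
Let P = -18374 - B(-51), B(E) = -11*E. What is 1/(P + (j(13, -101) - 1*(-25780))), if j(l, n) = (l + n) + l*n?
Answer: 1/5444 ≈ 0.00018369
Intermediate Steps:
j(l, n) = l + n + l*n
P = -18935 (P = -18374 - (-11)*(-51) = -18374 - 1*561 = -18374 - 561 = -18935)
1/(P + (j(13, -101) - 1*(-25780))) = 1/(-18935 + ((13 - 101 + 13*(-101)) - 1*(-25780))) = 1/(-18935 + ((13 - 101 - 1313) + 25780)) = 1/(-18935 + (-1401 + 25780)) = 1/(-18935 + 24379) = 1/5444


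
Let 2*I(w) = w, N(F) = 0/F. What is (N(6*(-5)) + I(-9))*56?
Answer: -252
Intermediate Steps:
N(F) = 0
I(w) = w/2
(N(6*(-5)) + I(-9))*56 = (0 + (1/2)*(-9))*56 = (0 - 9/2)*56 = -9/2*56 = -252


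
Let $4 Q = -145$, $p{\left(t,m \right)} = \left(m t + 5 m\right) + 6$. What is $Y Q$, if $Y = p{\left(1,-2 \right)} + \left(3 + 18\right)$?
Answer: $- \frac{2175}{4} \approx -543.75$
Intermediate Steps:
$p{\left(t,m \right)} = 6 + 5 m + m t$ ($p{\left(t,m \right)} = \left(5 m + m t\right) + 6 = 6 + 5 m + m t$)
$Y = 15$ ($Y = \left(6 + 5 \left(-2\right) - 2\right) + \left(3 + 18\right) = \left(6 - 10 - 2\right) + 21 = -6 + 21 = 15$)
$Q = - \frac{145}{4}$ ($Q = \frac{1}{4} \left(-145\right) = - \frac{145}{4} \approx -36.25$)
$Y Q = 15 \left(- \frac{145}{4}\right) = - \frac{2175}{4}$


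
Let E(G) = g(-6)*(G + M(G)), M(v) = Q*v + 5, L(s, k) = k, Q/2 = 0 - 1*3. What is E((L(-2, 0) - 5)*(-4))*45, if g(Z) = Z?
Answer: 25650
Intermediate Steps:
Q = -6 (Q = 2*(0 - 1*3) = 2*(0 - 3) = 2*(-3) = -6)
M(v) = 5 - 6*v (M(v) = -6*v + 5 = 5 - 6*v)
E(G) = -30 + 30*G (E(G) = -6*(G + (5 - 6*G)) = -6*(5 - 5*G) = -30 + 30*G)
E((L(-2, 0) - 5)*(-4))*45 = (-30 + 30*((0 - 5)*(-4)))*45 = (-30 + 30*(-5*(-4)))*45 = (-30 + 30*20)*45 = (-30 + 600)*45 = 570*45 = 25650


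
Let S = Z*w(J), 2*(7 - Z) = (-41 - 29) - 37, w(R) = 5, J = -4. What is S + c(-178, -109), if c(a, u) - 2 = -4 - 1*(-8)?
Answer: 617/2 ≈ 308.50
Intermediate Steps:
c(a, u) = 6 (c(a, u) = 2 + (-4 - 1*(-8)) = 2 + (-4 + 8) = 2 + 4 = 6)
Z = 121/2 (Z = 7 - ((-41 - 29) - 37)/2 = 7 - (-70 - 37)/2 = 7 - ½*(-107) = 7 + 107/2 = 121/2 ≈ 60.500)
S = 605/2 (S = (121/2)*5 = 605/2 ≈ 302.50)
S + c(-178, -109) = 605/2 + 6 = 617/2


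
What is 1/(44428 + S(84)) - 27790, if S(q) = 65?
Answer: -1236460469/44493 ≈ -27790.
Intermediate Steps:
1/(44428 + S(84)) - 27790 = 1/(44428 + 65) - 27790 = 1/44493 - 27790 = -1236460469/44493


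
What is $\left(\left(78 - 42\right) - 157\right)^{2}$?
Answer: $14641$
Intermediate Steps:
$\left(\left(78 - 42\right) - 157\right)^{2} = \left(36 - 157\right)^{2} = \left(-121\right)^{2} = 14641$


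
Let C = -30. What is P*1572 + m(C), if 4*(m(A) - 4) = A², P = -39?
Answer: -61079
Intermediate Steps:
m(A) = 4 + A²/4
P*1572 + m(C) = -39*1572 + (4 + (¼)*(-30)²) = -61308 + (4 + (¼)*900) = -61308 + (4 + 225) = -61308 + 229 = -61079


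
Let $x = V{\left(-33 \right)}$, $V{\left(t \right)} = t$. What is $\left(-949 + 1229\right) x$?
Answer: $-9240$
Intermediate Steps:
$x = -33$
$\left(-949 + 1229\right) x = \left(-949 + 1229\right) \left(-33\right) = 280 \left(-33\right) = -9240$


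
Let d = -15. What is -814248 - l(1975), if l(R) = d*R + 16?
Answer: -784639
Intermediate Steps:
l(R) = 16 - 15*R (l(R) = -15*R + 16 = 16 - 15*R)
-814248 - l(1975) = -814248 - (16 - 15*1975) = -814248 - (16 - 29625) = -814248 - 1*(-29609) = -814248 + 29609 = -784639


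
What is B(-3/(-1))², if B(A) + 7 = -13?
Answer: 400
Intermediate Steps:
B(A) = -20 (B(A) = -7 - 13 = -20)
B(-3/(-1))² = (-20)² = 400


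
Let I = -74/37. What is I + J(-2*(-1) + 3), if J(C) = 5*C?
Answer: 23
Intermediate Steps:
I = -2 (I = -74*1/37 = -2)
I + J(-2*(-1) + 3) = -2 + 5*(-2*(-1) + 3) = -2 + 5*(2 + 3) = -2 + 5*5 = -2 + 25 = 23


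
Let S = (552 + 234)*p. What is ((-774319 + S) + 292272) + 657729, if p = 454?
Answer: 532526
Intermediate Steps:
S = 356844 (S = (552 + 234)*454 = 786*454 = 356844)
((-774319 + S) + 292272) + 657729 = ((-774319 + 356844) + 292272) + 657729 = (-417475 + 292272) + 657729 = -125203 + 657729 = 532526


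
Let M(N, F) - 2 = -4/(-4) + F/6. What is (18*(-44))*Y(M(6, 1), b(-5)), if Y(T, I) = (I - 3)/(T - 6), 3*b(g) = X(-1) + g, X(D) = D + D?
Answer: -25344/17 ≈ -1490.8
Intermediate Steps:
X(D) = 2*D
M(N, F) = 3 + F/6 (M(N, F) = 2 + (-4/(-4) + F/6) = 2 + (-4*(-¼) + F*(⅙)) = 2 + (1 + F/6) = 3 + F/6)
b(g) = -⅔ + g/3 (b(g) = (2*(-1) + g)/3 = (-2 + g)/3 = -⅔ + g/3)
Y(T, I) = (-3 + I)/(-6 + T)
(18*(-44))*Y(M(6, 1), b(-5)) = (18*(-44))*((-3 + (-⅔ + (⅓)*(-5)))/(-6 + (3 + (⅙)*1))) = -792*(-3 + (-⅔ - 5/3))/(-6 + (3 + ⅙)) = -792*(-3 - 7/3)/(-6 + 19/6) = -792*(-16)/((-17/6)*3) = -(-4752)*(-16)/(17*3) = -792*32/17 = -25344/17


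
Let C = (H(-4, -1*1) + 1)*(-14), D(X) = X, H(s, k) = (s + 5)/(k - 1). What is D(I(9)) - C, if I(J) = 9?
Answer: 16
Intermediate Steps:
H(s, k) = (5 + s)/(-1 + k)
C = -7 (C = ((5 - 4)/(-1 - 1*1) + 1)*(-14) = (1/(-1 - 1) + 1)*(-14) = (1/(-2) + 1)*(-14) = (-½*1 + 1)*(-14) = (-½ + 1)*(-14) = (½)*(-14) = -7)
D(I(9)) - C = 9 - 1*(-7) = 9 + 7 = 16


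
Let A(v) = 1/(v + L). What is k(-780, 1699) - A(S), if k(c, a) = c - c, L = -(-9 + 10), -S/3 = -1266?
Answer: -1/3797 ≈ -0.00026337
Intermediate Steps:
S = 3798 (S = -3*(-1266) = 3798)
L = -1 (L = -1*1 = -1)
A(v) = 1/(-1 + v) (A(v) = 1/(v - 1) = 1/(-1 + v))
k(c, a) = 0
k(-780, 1699) - A(S) = 0 - 1/(-1 + 3798) = 0 - 1/3797 = -1/3797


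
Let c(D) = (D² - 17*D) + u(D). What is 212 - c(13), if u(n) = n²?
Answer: 95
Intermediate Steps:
c(D) = -17*D + 2*D² (c(D) = (D² - 17*D) + D² = -17*D + 2*D²)
212 - c(13) = 212 - 13*(-17 + 2*13) = 212 - 13*(-17 + 26) = 212 - 13*9 = 212 - 1*117 = 212 - 117 = 95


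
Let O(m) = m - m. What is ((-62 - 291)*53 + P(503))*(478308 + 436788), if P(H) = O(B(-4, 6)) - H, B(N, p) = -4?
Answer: -17580824352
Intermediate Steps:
O(m) = 0
P(H) = -H (P(H) = 0 - H = -H)
((-62 - 291)*53 + P(503))*(478308 + 436788) = ((-62 - 291)*53 - 1*503)*(478308 + 436788) = (-353*53 - 503)*915096 = (-18709 - 503)*915096 = -19212*915096 = -17580824352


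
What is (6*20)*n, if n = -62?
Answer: -7440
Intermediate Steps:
(6*20)*n = (6*20)*(-62) = 120*(-62) = -7440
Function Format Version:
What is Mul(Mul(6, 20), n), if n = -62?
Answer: -7440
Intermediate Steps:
Mul(Mul(6, 20), n) = Mul(Mul(6, 20), -62) = Mul(120, -62) = -7440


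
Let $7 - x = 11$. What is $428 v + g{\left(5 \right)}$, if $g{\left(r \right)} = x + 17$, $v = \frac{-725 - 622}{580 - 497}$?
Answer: $- \frac{575437}{83} \approx -6933.0$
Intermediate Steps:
$x = -4$ ($x = 7 - 11 = -4$)
$v = - \frac{1347}{83} \approx -16.229$
$g{\left(r \right)} = 13$ ($g{\left(r \right)} = -4 + 17 = 13$)
$428 v + g{\left(5 \right)} = 428 \left(- \frac{1347}{83}\right) + 13 = - \frac{576516}{83} + 13 = - \frac{575437}{83}$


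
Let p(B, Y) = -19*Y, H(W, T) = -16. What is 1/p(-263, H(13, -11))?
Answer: 1/304 ≈ 0.0032895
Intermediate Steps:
1/p(-263, H(13, -11)) = 1/(-19*(-16)) = 1/304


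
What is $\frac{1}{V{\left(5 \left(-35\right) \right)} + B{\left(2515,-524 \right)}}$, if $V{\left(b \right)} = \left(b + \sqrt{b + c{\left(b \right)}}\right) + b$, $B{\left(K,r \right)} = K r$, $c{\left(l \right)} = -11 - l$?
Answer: $- \frac{1318210}{1737677604111} - \frac{i \sqrt{11}}{1737677604111} \approx -7.586 \cdot 10^{-7} - 1.9087 \cdot 10^{-12} i$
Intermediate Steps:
$V{\left(b \right)} = 2 b + i \sqrt{11}$ ($V{\left(b \right)} = \left(b + \sqrt{b - \left(11 + b\right)}\right) + b = \left(b + \sqrt{-11}\right) + b = \left(b + i \sqrt{11}\right) + b = 2 b + i \sqrt{11}$)
$\frac{1}{V{\left(5 \left(-35\right) \right)} + B{\left(2515,-524 \right)}} = \frac{1}{\left(2 \cdot 5 \left(-35\right) + i \sqrt{11}\right) + 2515 \left(-524\right)} = \frac{1}{\left(2 \left(-175\right) + i \sqrt{11}\right) - 1317860} = \frac{1}{\left(-350 + i \sqrt{11}\right) - 1317860} = \frac{1}{-1318210 + i \sqrt{11}}$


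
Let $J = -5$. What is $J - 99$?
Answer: $-104$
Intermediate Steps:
$J - 99 = -5 - 99 = -104$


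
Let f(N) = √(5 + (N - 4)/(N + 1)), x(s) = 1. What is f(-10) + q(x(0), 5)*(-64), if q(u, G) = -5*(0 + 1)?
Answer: 320 + √59/3 ≈ 322.56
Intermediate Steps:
q(u, G) = -5 (q(u, G) = -5*1 = -5)
f(N) = √(5 + (-4 + N)/(1 + N))
f(-10) + q(x(0), 5)*(-64) = √((1 + 6*(-10))/(1 - 10)) - 5*(-64) = √((1 - 60)/(-9)) + 320 = √(-⅑*(-59)) + 320 = √(59/9) + 320 = √59/3 + 320 = 320 + √59/3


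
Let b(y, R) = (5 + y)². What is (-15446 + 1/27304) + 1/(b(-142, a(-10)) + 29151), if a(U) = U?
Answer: -2526208118757/163550960 ≈ -15446.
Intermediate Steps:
(-15446 + 1/27304) + 1/(b(-142, a(-10)) + 29151) = (-15446 + 1/27304) + 1/((5 - 142)² + 29151) = (-15446 + 1/27304) + 1/((-137)² + 29151) = -421737583/27304 + 1/(18769 + 29151) = -421737583/27304 + 1/47920 = -2526208118757/163550960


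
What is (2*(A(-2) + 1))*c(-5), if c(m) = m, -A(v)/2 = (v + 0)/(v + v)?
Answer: 0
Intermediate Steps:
A(v) = -1 (A(v) = -2*(v + 0)/(v + v) = -2*v/(2*v) = -2*v*1/(2*v) = -2*½ = -1)
(2*(A(-2) + 1))*c(-5) = (2*(-1 + 1))*(-5) = (2*0)*(-5) = 0*(-5) = 0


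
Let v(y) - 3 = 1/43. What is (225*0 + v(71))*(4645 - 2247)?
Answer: 311740/43 ≈ 7249.8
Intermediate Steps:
v(y) = 130/43 (v(y) = 3 + 1/43 = 130/43)
(225*0 + v(71))*(4645 - 2247) = (225*0 + 130/43)*(4645 - 2247) = (0 + 130/43)*2398 = (130/43)*2398 = 311740/43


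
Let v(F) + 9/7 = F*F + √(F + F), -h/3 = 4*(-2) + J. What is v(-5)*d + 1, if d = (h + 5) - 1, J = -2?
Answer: 5651/7 + 34*I*√10 ≈ 807.29 + 107.52*I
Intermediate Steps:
h = 30 (h = -3*(4*(-2) - 2) = -3*(-8 - 2) = -3*(-10) = 30)
d = 34 (d = (30 + 5) - 1 = 35 - 1 = 34)
v(F) = -9/7 + F² + √2*√F (v(F) = -9/7 + (F*F + √(F + F)) = -9/7 + (F² + √(2*F)) = -9/7 + (F² + √2*√F) = -9/7 + F² + √2*√F)
v(-5)*d + 1 = (-9/7 + (-5)² + √2*√(-5))*34 + 1 = (-9/7 + 25 + √2*(I*√5))*34 + 1 = (-9/7 + 25 + I*√10)*34 + 1 = (166/7 + I*√10)*34 + 1 = (5644/7 + 34*I*√10) + 1 = 5651/7 + 34*I*√10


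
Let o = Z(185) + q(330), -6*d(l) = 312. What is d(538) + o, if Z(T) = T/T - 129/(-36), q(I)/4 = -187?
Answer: -9545/12 ≈ -795.42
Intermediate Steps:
q(I) = -748 (q(I) = 4*(-187) = -748)
d(l) = -52 (d(l) = -⅙*312 = -52)
Z(T) = 55/12 (Z(T) = 1 - 129*(-1/36) = 1 + 43/12 = 55/12)
o = -8921/12 (o = 55/12 - 748 = -8921/12 ≈ -743.42)
d(538) + o = -52 - 8921/12 = -9545/12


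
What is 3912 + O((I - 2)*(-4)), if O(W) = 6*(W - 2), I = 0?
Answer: 3948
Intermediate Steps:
O(W) = -12 + 6*W (O(W) = 6*(-2 + W) = -12 + 6*W)
3912 + O((I - 2)*(-4)) = 3912 + (-12 + 6*((0 - 2)*(-4))) = 3912 + (-12 + 6*(-2*(-4))) = 3912 + (-12 + 6*8) = 3912 + (-12 + 48) = 3912 + 36 = 3948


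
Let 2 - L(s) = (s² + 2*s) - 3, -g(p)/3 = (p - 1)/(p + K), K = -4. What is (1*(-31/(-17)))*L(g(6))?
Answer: -4495/68 ≈ -66.103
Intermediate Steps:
g(p) = -3*(-1 + p)/(-4 + p) (g(p) = -3*(p - 1)/(p - 4) = -3*(-1 + p)/(-4 + p))
L(s) = 5 - s² - 2*s (L(s) = 2 - ((s² + 2*s) - 3) = 2 - (-3 + s² + 2*s) = 2 + (3 - s² - 2*s) = 5 - s² - 2*s)
(1*(-31/(-17)))*L(g(6)) = (1*(-31/(-17)))*(5 - (3*(1 - 1*6)/(-4 + 6))² - 6*(1 - 1*6)/(-4 + 6)) = (1*(-31*(-1/17)))*(5 - (3*(1 - 6)/2)² - 6*(1 - 6)/2) = (1*(31/17))*(5 - (3*(½)*(-5))² - 6*(-5)/2) = 31*(5 - (-15/2)² - 2*(-15/2))/17 = 31*(5 - 1*225/4 + 15)/17 = 31*(5 - 225/4 + 15)/17 = (31/17)*(-145/4) = -4495/68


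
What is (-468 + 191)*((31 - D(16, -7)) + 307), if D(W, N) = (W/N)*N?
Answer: -89194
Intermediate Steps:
D(W, N) = W
(-468 + 191)*((31 - D(16, -7)) + 307) = (-468 + 191)*((31 - 1*16) + 307) = -277*((31 - 16) + 307) = -277*(15 + 307) = -277*322 = -89194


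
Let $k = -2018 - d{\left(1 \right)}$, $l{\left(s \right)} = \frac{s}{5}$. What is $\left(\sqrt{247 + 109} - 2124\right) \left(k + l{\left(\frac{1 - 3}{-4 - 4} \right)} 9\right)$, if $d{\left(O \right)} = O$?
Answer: $\frac{21437001}{5} - \frac{40371 \sqrt{89}}{10} \approx 4.2493 \cdot 10^{6}$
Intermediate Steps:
$l{\left(s \right)} = \frac{s}{5}$ ($l{\left(s \right)} = s \frac{1}{5} = \frac{s}{5}$)
$k = -2019$ ($k = -2018 - 1 = -2019$)
$\left(\sqrt{247 + 109} - 2124\right) \left(k + l{\left(\frac{1 - 3}{-4 - 4} \right)} 9\right) = \left(\sqrt{247 + 109} - 2124\right) \left(-2019 + \frac{\left(1 - 3\right) \frac{1}{-4 - 4}}{5} \cdot 9\right) = \left(\sqrt{356} - 2124\right) \left(-2019 + \frac{\left(-2\right) \frac{1}{-8}}{5} \cdot 9\right) = \left(2 \sqrt{89} - 2124\right) \left(-2019 + \frac{\left(-2\right) \left(- \frac{1}{8}\right)}{5} \cdot 9\right) = \left(-2124 + 2 \sqrt{89}\right) \left(-2019 + \frac{1}{5} \cdot \frac{1}{4} \cdot 9\right) = \left(-2124 + 2 \sqrt{89}\right) \left(-2019 + \frac{1}{20} \cdot 9\right) = \left(-2124 + 2 \sqrt{89}\right) \left(-2019 + \frac{9}{20}\right) = \left(-2124 + 2 \sqrt{89}\right) \left(- \frac{40371}{20}\right) = \frac{21437001}{5} - \frac{40371 \sqrt{89}}{10}$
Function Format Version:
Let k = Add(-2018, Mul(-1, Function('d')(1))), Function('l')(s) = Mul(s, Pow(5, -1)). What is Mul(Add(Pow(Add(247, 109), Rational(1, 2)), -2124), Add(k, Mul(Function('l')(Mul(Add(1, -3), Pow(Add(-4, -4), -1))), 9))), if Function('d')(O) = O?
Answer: Add(Rational(21437001, 5), Mul(Rational(-40371, 10), Pow(89, Rational(1, 2)))) ≈ 4.2493e+6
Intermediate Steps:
Function('l')(s) = Mul(Rational(1, 5), s) (Function('l')(s) = Mul(s, Rational(1, 5)) = Mul(Rational(1, 5), s))
k = -2019 (k = Add(-2018, Mul(-1, 1)) = Add(-2018, -1) = -2019)
Mul(Add(Pow(Add(247, 109), Rational(1, 2)), -2124), Add(k, Mul(Function('l')(Mul(Add(1, -3), Pow(Add(-4, -4), -1))), 9))) = Mul(Add(Pow(Add(247, 109), Rational(1, 2)), -2124), Add(-2019, Mul(Mul(Rational(1, 5), Mul(Add(1, -3), Pow(Add(-4, -4), -1))), 9))) = Mul(Add(Pow(356, Rational(1, 2)), -2124), Add(-2019, Mul(Mul(Rational(1, 5), Mul(-2, Pow(-8, -1))), 9))) = Mul(Add(Mul(2, Pow(89, Rational(1, 2))), -2124), Add(-2019, Mul(Mul(Rational(1, 5), Mul(-2, Rational(-1, 8))), 9))) = Mul(Add(-2124, Mul(2, Pow(89, Rational(1, 2)))), Add(-2019, Mul(Mul(Rational(1, 5), Rational(1, 4)), 9))) = Mul(Add(-2124, Mul(2, Pow(89, Rational(1, 2)))), Add(-2019, Mul(Rational(1, 20), 9))) = Mul(Add(-2124, Mul(2, Pow(89, Rational(1, 2)))), Add(-2019, Rational(9, 20))) = Mul(Add(-2124, Mul(2, Pow(89, Rational(1, 2)))), Rational(-40371, 20)) = Add(Rational(21437001, 5), Mul(Rational(-40371, 10), Pow(89, Rational(1, 2))))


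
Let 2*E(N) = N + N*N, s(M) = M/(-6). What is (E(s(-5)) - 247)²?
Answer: 314317441/5184 ≈ 60632.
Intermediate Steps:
s(M) = -M/6 (s(M) = M*(-⅙) = -M/6)
E(N) = N/2 + N²/2 (E(N) = (N + N*N)/2 = (N + N²)/2 = N/2 + N²/2)
(E(s(-5)) - 247)² = ((-⅙*(-5))*(1 - ⅙*(-5))/2 - 247)² = ((½)*(⅚)*(1 + ⅚) - 247)² = ((½)*(⅚)*(11/6) - 247)² = (55/72 - 247)² = (-17729/72)² = 314317441/5184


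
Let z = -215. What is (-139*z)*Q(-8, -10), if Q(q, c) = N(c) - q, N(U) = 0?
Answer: 239080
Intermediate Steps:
Q(q, c) = -q (Q(q, c) = 0 - q = -q)
(-139*z)*Q(-8, -10) = (-139*(-215))*(-1*(-8)) = 29885*8 = 239080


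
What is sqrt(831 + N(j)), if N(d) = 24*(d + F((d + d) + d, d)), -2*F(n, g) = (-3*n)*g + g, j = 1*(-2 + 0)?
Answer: sqrt(1239) ≈ 35.199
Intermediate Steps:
j = -2 (j = 1*(-2) = -2)
F(n, g) = -g/2 + 3*g*n/2 (F(n, g) = -((-3*n)*g + g)/2 = -(-3*g*n + g)/2 = -(g - 3*g*n)/2 = -g/2 + 3*g*n/2)
N(d) = 24*d + 12*d*(-1 + 9*d) (N(d) = 24*(d + d*(-1 + 3*((d + d) + d))/2) = 24*(d + d*(-1 + 3*(2*d + d))/2) = 24*(d + d*(-1 + 3*(3*d))/2) = 24*(d + d*(-1 + 9*d)/2) = 24*d + 12*d*(-1 + 9*d))
sqrt(831 + N(j)) = sqrt(831 + 12*(-2)*(1 + 9*(-2))) = sqrt(831 + 12*(-2)*(1 - 18)) = sqrt(831 + 12*(-2)*(-17)) = sqrt(831 + 408) = sqrt(1239)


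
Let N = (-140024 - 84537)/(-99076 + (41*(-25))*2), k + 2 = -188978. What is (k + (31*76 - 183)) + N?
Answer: -18890820121/101126 ≈ -1.8680e+5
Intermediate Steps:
k = -188980 (k = -2 - 188978 = -188980)
N = 224561/101126 (N = -224561/(-99076 - 1025*2) = -224561/(-99076 - 2050) = -224561/(-101126) = -224561*(-1/101126) = 224561/101126 ≈ 2.2206)
(k + (31*76 - 183)) + N = (-188980 + (31*76 - 183)) + 224561/101126 = (-188980 + (2356 - 183)) + 224561/101126 = (-188980 + 2173) + 224561/101126 = -186807 + 224561/101126 = -18890820121/101126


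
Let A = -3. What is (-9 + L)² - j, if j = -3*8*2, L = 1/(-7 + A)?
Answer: 13081/100 ≈ 130.81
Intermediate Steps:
L = -⅒ (L = 1/(-7 - 3) = 1/(-10) = -⅒ ≈ -0.10000)
j = -48 (j = -24*2 = -48)
(-9 + L)² - j = (-9 - ⅒)² - 1*(-48) = (-91/10)² + 48 = 8281/100 + 48 = 13081/100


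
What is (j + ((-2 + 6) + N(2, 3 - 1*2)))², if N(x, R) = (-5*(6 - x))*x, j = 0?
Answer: 1296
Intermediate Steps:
N(x, R) = x*(-30 + 5*x) (N(x, R) = (-30 + 5*x)*x = x*(-30 + 5*x))
(j + ((-2 + 6) + N(2, 3 - 1*2)))² = (0 + ((-2 + 6) + 5*2*(-6 + 2)))² = (0 + (4 + 5*2*(-4)))² = (0 + (4 - 40))² = (0 - 36)² = (-36)² = 1296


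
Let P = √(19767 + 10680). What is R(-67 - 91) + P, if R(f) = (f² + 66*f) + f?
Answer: 14378 + 3*√3383 ≈ 14552.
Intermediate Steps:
R(f) = f² + 67*f
P = 3*√3383 (P = √30447 = 3*√3383 ≈ 174.49)
R(-67 - 91) + P = (-67 - 91)*(67 + (-67 - 91)) + 3*√3383 = -158*(67 - 158) + 3*√3383 = -158*(-91) + 3*√3383 = 14378 + 3*√3383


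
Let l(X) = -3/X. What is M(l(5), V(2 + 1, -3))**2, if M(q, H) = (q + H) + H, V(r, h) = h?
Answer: 1089/25 ≈ 43.560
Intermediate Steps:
M(q, H) = q + 2*H (M(q, H) = (H + q) + H = q + 2*H)
M(l(5), V(2 + 1, -3))**2 = (-3/5 + 2*(-3))**2 = (-3*1/5 - 6)**2 = (-3/5 - 6)**2 = (-33/5)**2 = 1089/25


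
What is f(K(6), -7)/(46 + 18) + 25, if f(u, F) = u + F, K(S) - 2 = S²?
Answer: 1631/64 ≈ 25.484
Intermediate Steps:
K(S) = 2 + S²
f(u, F) = F + u
f(K(6), -7)/(46 + 18) + 25 = (-7 + (2 + 6²))/(46 + 18) + 25 = (-7 + (2 + 36))/64 + 25 = (-7 + 38)*(1/64) + 25 = 31*(1/64) + 25 = 31/64 + 25 = 1631/64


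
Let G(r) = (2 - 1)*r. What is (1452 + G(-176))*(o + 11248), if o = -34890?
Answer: -30167192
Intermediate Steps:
G(r) = r (G(r) = 1*r = r)
(1452 + G(-176))*(o + 11248) = (1452 - 176)*(-34890 + 11248) = 1276*(-23642) = -30167192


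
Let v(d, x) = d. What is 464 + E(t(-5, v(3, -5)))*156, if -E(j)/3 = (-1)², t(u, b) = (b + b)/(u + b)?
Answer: -4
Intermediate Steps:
t(u, b) = 2*b/(b + u) (t(u, b) = (2*b)/(b + u) = 2*b/(b + u))
E(j) = -3 (E(j) = -3*(-1)² = -3*1 = -3)
464 + E(t(-5, v(3, -5)))*156 = 464 - 3*156 = 464 - 468 = -4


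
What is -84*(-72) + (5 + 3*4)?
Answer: 6065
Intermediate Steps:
-84*(-72) + (5 + 3*4) = 6048 + (5 + 12) = 6048 + 17 = 6065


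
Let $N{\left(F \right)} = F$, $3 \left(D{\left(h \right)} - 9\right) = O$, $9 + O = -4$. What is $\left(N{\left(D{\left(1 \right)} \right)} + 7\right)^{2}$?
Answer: $\frac{1225}{9} \approx 136.11$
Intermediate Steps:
$O = -13$ ($O = -9 - 4 = -13$)
$D{\left(h \right)} = \frac{14}{3}$ ($D{\left(h \right)} = 9 + \frac{1}{3} \left(-13\right) = 9 - \frac{13}{3} = \frac{14}{3}$)
$\left(N{\left(D{\left(1 \right)} \right)} + 7\right)^{2} = \left(\frac{14}{3} + 7\right)^{2} = \left(\frac{35}{3}\right)^{2} = \frac{1225}{9}$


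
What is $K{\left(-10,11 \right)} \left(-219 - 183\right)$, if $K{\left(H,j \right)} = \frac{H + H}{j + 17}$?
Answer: $\frac{2010}{7} \approx 287.14$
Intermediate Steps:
$K{\left(H,j \right)} = \frac{2 H}{17 + j}$
$K{\left(-10,11 \right)} \left(-219 - 183\right) = 2 \left(-10\right) \frac{1}{17 + 11} \left(-219 - 183\right) = 2 \left(-10\right) \frac{1}{28} \left(-402\right) = \left(- \frac{5}{7}\right) \left(-402\right) = \frac{2010}{7}$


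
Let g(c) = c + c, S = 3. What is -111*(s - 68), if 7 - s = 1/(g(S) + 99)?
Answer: 237022/35 ≈ 6772.1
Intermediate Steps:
g(c) = 2*c
s = 734/105 (s = 7 - 1/(2*3 + 99) = 7 - 1/(6 + 99) = 7 - 1/105 = 734/105 ≈ 6.9905)
-111*(s - 68) = -111*(734/105 - 68) = -111*(-6406/105) = 237022/35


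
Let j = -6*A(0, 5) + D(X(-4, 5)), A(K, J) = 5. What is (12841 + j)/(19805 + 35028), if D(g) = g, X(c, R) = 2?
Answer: 12813/54833 ≈ 0.23367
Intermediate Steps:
j = -28 (j = -6*5 + 2 = -30 + 2 = -28)
(12841 + j)/(19805 + 35028) = (12841 - 28)/(19805 + 35028) = 12813/54833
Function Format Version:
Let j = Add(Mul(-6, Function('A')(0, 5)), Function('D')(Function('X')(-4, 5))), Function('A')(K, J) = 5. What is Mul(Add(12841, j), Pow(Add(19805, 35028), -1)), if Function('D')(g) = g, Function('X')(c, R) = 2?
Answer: Rational(12813, 54833) ≈ 0.23367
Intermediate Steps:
j = -28 (j = Add(Mul(-6, 5), 2) = Add(-30, 2) = -28)
Mul(Add(12841, j), Pow(Add(19805, 35028), -1)) = Mul(Add(12841, -28), Pow(Add(19805, 35028), -1)) = Mul(12813, Pow(54833, -1)) = Mul(12813, Rational(1, 54833)) = Rational(12813, 54833)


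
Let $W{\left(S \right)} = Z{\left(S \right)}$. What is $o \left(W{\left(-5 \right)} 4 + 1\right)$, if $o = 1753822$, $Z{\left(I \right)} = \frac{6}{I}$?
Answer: $- \frac{33322618}{5} \approx -6.6645 \cdot 10^{6}$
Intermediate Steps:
$W{\left(S \right)} = \frac{6}{S}$
$o \left(W{\left(-5 \right)} 4 + 1\right) = 1753822 \left(\frac{6}{-5} \cdot 4 + 1\right) = 1753822 \left(6 \left(- \frac{1}{5}\right) 4 + 1\right) = 1753822 \left(\left(- \frac{6}{5}\right) 4 + 1\right) = 1753822 \left(- \frac{24}{5} + 1\right) = 1753822 \left(- \frac{19}{5}\right) = - \frac{33322618}{5}$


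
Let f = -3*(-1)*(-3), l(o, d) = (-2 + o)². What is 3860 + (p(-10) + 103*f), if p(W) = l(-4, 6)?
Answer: 2969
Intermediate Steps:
p(W) = 36 (p(W) = (-2 - 4)² = (-6)² = 36)
f = -9 (f = 3*(-3) = -9)
3860 + (p(-10) + 103*f) = 3860 + (36 + 103*(-9)) = 3860 + (36 - 927) = 3860 - 891 = 2969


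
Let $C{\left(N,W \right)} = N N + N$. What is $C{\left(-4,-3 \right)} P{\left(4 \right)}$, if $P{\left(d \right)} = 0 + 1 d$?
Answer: $48$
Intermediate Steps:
$P{\left(d \right)} = d$ ($P{\left(d \right)} = 0 + d = d$)
$C{\left(N,W \right)} = N + N^{2}$ ($C{\left(N,W \right)} = N^{2} + N = N + N^{2}$)
$C{\left(-4,-3 \right)} P{\left(4 \right)} = - 4 \left(1 - 4\right) 4 = \left(-4\right) \left(-3\right) 4 = 12 \cdot 4 = 48$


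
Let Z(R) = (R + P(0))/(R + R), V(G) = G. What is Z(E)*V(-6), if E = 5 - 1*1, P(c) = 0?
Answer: -3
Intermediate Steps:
E = 4 (E = 5 - 1 = 4)
Z(R) = 1/2 (Z(R) = (R + 0)/(R + R) = R/((2*R)) = R*(1/(2*R)) = 1/2)
Z(E)*V(-6) = (1/2)*(-6) = -3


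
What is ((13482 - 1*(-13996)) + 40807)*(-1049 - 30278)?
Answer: -2139164195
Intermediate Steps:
((13482 - 1*(-13996)) + 40807)*(-1049 - 30278) = ((13482 + 13996) + 40807)*(-31327) = (27478 + 40807)*(-31327) = 68285*(-31327) = -2139164195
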